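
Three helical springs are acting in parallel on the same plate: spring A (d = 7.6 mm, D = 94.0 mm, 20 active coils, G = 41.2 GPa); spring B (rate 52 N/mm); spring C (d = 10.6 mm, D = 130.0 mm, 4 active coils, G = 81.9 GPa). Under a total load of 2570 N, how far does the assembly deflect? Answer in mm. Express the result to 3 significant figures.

k_A = Gd⁴/(8D³N_a) = (41.2×10³)(7.6⁴)/(8·94.0³·20) = 1.0343 N/mm
k_C = Gd⁴/(8D³N_a) = (81.9×10³)(10.6⁴)/(8·130.0³·4) = 14.707 N/mm
Parallel: k_eq = 1.0343 + 52 + 14.707 = 67.741 N/mm
δ = F/k_eq = 2570/67.741 = 37.938 mm

37.9 mm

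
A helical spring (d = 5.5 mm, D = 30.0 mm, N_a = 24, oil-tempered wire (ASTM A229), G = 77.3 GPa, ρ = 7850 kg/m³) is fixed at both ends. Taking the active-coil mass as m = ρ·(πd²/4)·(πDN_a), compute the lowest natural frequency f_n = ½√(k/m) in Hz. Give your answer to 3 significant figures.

89.9 Hz

k = Gd⁴/(8D³N_a) = (77.3×10³)(5.5⁴)/(8·30.0³·24) = 13.645 N/mm = 13645 N/m
Wire length L = πDN_a = π·30.0·24 = 2261.9 mm
m = ρ·(πd²/4)·L = 7850 × 23.758×10⁻⁶ m² × 2.2619 m = 0.42186 kg
f_n = ½√(k/m) = 0.5·√(13645/0.42186) = 0.5·√(32344) = 89.923 Hz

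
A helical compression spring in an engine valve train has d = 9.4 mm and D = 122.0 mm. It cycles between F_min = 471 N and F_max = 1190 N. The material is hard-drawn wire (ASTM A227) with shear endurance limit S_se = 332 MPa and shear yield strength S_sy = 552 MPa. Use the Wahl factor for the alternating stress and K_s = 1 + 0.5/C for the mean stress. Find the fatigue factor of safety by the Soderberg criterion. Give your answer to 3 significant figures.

0.967

C = D/d = 122.0/9.4 = 12.9787; K_W = (4C−1)/(4C−4)+0.615/C = 1.1100; K_s = 1+0.5/C = 1.0385
F_a = (F_max−F_min)/2 = 359.5 N; F_m = (F_max+F_min)/2 = 830.5 N
τ_a = K_W·8F_aD/(πd³) = 1.1100 × 134.47 = 149.26 MPa
τ_m = K_s·8F_mD/(πd³) = 1.0385 × 310.64 = 322.61 MPa
Soderberg: 1/n_f = τ_a/S_se + τ_m/S_sy = 149.26/332 + 322.61/552 = 0.44957 + 0.58443 = 1.034
n_f = 1/1.034 = 0.9671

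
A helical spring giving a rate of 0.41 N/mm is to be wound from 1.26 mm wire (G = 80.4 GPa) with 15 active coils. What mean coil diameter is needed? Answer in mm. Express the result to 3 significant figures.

16.0 mm

D = (Gd⁴/(8N_a·k))^(1/3) = (80.4×10³·1.26⁴/(8·15·0.41))^(1/3)
  = (4118.82)^(1/3) = 16.0297 mm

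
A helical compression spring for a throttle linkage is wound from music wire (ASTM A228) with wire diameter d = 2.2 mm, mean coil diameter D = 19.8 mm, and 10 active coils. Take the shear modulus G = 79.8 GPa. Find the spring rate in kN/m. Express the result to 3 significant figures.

k = Gd⁴/(8D³N_a) = (79.8×10³ × 2.2⁴) / (8 × 19.8³ × 10)
  = 1.86936e+06 / 620991 = 3.0103 N/mm

3.01 kN/m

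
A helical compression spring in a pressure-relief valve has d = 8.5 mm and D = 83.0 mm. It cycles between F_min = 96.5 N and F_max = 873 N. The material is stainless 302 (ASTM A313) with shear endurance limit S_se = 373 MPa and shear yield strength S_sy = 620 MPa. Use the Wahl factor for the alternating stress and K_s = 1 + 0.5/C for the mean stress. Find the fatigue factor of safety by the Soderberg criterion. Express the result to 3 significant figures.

C = D/d = 83.0/8.5 = 9.7647; K_W = (4C−1)/(4C−4)+0.615/C = 1.1486; K_s = 1+0.5/C = 1.0512
F_a = (F_max−F_min)/2 = 388.25 N; F_m = (F_max+F_min)/2 = 484.75 N
τ_a = K_W·8F_aD/(πd³) = 1.1486 × 133.62 = 153.47 MPa
τ_m = K_s·8F_mD/(πd³) = 1.0512 × 166.83 = 175.37 MPa
Soderberg: 1/n_f = τ_a/S_se + τ_m/S_sy = 153.47/373 + 175.37/620 = 0.41145 + 0.28286 = 0.69431
n_f = 1/0.69431 = 1.44

1.44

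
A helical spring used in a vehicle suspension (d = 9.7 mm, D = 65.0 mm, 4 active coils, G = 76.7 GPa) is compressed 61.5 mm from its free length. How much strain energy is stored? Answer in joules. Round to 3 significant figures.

k = Gd⁴/(8D³N_a) = (76.7×10³)(9.7⁴)/(8·65.0³·4) = 77.267 N/mm
U = ½kδ² = 0.5 × 77.267 × 61.5² = 1.4612e+05 N·mm = 146.12 J

146 J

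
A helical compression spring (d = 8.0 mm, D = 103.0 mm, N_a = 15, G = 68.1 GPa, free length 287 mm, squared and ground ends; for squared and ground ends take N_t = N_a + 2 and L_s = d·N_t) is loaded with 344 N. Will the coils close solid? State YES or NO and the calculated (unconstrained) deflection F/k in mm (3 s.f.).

k = Gd⁴/(8D³N_a) = (68.1×10³)(8.0⁴)/(8·103.0³·15) = 2.1272 N/mm
N_t = 17; L_s = 8.0·17 = 136 mm; δ_solid = L₀ − L_s = 287 − 136 = 151 mm
δ = F/k = 344/2.1272 = 161.71 mm
δ ≥ δ_solid → spring goes solid

YES, δ = 162 mm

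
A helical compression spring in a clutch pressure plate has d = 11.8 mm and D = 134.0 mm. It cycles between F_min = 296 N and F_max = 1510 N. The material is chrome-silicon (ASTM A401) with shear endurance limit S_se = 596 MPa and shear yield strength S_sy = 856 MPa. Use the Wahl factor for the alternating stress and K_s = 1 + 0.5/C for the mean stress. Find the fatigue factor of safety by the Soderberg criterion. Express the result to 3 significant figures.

C = D/d = 134.0/11.8 = 11.3559; K_W = (4C−1)/(4C−4)+0.615/C = 1.1266; K_s = 1+0.5/C = 1.0440
F_a = (F_max−F_min)/2 = 607 N; F_m = (F_max+F_min)/2 = 903 N
τ_a = K_W·8F_aD/(πd³) = 1.1266 × 126.06 = 142.02 MPa
τ_m = K_s·8F_mD/(πd³) = 1.0440 × 187.54 = 195.79 MPa
Soderberg: 1/n_f = τ_a/S_se + τ_m/S_sy = 142.02/596 + 195.79/856 = 0.23829 + 0.22873 = 0.46702
n_f = 1/0.46702 = 2.141

2.14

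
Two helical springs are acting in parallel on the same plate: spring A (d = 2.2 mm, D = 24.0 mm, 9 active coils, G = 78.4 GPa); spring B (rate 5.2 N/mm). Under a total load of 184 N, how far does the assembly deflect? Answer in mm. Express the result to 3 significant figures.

26.1 mm

k_A = Gd⁴/(8D³N_a) = (78.4×10³)(2.2⁴)/(8·24.0³·9) = 1.8452 N/mm
Parallel: k_eq = 1.8452 + 5.2 = 7.0452 N/mm
δ = F/k_eq = 184/7.0452 = 26.117 mm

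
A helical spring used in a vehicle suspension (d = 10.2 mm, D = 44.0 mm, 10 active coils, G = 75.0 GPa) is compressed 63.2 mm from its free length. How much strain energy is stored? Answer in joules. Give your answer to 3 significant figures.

238 J

k = Gd⁴/(8D³N_a) = (75.0×10³)(10.2⁴)/(8·44.0³·10) = 119.13 N/mm
U = ½kδ² = 0.5 × 119.13 × 63.2² = 2.3791e+05 N·mm = 237.91 J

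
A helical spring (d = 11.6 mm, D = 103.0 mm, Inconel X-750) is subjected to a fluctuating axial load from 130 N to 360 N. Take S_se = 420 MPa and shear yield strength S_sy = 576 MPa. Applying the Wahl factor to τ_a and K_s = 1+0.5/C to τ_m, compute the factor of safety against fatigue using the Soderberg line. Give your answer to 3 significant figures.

C = D/d = 103.0/11.6 = 8.8793; K_W = (4C−1)/(4C−4)+0.615/C = 1.1644; K_s = 1+0.5/C = 1.0563
F_a = (F_max−F_min)/2 = 115 N; F_m = (F_max+F_min)/2 = 245 N
τ_a = K_W·8F_aD/(πd³) = 1.1644 × 19.324 = 22.502 MPa
τ_m = K_s·8F_mD/(πd³) = 1.0563 × 41.169 = 43.487 MPa
Soderberg: 1/n_f = τ_a/S_se + τ_m/S_sy = 22.502/420 + 43.487/576 = 0.05358 + 0.07550 = 0.12907
n_f = 1/0.12907 = 7.747

7.75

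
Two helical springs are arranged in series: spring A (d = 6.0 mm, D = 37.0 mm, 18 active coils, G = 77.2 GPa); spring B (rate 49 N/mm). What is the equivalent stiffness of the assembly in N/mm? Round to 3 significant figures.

10.7 N/mm

k_A = Gd⁴/(8D³N_a) = (77.2×10³)(6.0⁴)/(8·37.0³·18) = 13.717 N/mm
Series: 1/k_eq = 1/13.717 + 1/49 = 0.093311; k_eq = 10.717 N/mm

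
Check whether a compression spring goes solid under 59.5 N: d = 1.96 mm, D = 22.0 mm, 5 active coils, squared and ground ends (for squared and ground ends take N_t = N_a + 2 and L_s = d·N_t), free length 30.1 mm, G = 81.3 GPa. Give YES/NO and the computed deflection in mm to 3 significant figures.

k = Gd⁴/(8D³N_a) = (81.3×10³)(1.96⁴)/(8·22.0³·5) = 2.817 N/mm
N_t = 7; L_s = 1.96·7 = 13.72 mm; δ_solid = L₀ − L_s = 30.1 − 13.72 = 16.38 mm
δ = F/k = 59.5/2.817 = 21.122 mm
δ ≥ δ_solid → spring goes solid

YES, δ = 21.1 mm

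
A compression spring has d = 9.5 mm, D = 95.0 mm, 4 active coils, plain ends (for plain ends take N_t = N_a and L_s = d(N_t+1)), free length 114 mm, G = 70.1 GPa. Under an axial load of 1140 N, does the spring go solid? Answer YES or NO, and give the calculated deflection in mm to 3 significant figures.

NO, δ = 54.8 mm

k = Gd⁴/(8D³N_a) = (70.1×10³)(9.5⁴)/(8·95.0³·4) = 20.811 N/mm
N_t = 4; L_s = 9.5·5 = 47.5 mm; δ_solid = L₀ − L_s = 114 − 47.5 = 66.5 mm
δ = F/k = 1140/20.811 = 54.779 mm
δ < δ_solid → spring does not go solid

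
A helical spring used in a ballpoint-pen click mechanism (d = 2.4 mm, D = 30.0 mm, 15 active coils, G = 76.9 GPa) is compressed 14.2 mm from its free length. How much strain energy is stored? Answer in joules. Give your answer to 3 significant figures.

k = Gd⁴/(8D³N_a) = (76.9×10³)(2.4⁴)/(8·30.0³·15) = 0.78746 N/mm
U = ½kδ² = 0.5 × 0.78746 × 14.2² = 79.391 N·mm = 0.079391 J

0.0794 J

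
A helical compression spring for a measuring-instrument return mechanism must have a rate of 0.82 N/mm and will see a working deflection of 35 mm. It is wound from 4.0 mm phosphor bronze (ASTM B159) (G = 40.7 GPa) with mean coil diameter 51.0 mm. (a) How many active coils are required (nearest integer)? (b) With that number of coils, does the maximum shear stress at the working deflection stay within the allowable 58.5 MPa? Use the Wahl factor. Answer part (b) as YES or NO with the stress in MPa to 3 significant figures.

(a) 12 coils; (b) NO, τ_max = 64.6 MPa

N_a = Gd⁴/(8D³k) = (40.7×10³)(4.0⁴)/(8·51.0³·0.82) = 11.97 → N_a = 12
Actual rate k = Gd⁴/(8D³·12) = 0.81819 N/mm
Working load F = kδ = 0.81819·35 = 28.637 N
C = 51.0/4.0 = 12.7500; K_W = (4C−1)/(4C−4)+0.615/C = 1.1121
τ_max = K_W·8FD/(πd³) = 1.1121·58.11 = 64.622 MPa
τ_max > 58.5 MPa → exceeds allowable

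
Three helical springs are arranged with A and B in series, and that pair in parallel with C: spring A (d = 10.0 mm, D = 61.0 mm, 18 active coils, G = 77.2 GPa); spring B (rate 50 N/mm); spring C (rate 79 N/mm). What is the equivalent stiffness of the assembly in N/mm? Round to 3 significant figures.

95.0 N/mm

k_A = Gd⁴/(8D³N_a) = (77.2×10³)(10.0⁴)/(8·61.0³·18) = 23.619 N/mm
Springs A,B series: k_AB = 1/(1/23.619+1/50) = 16.041 N/mm; parallel with C: k_eq = 16.041+79 = 95.041 N/mm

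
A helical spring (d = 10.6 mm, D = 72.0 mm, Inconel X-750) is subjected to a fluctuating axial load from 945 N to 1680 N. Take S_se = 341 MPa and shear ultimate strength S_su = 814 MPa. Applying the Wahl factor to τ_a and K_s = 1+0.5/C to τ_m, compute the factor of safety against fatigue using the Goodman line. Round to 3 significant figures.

C = D/d = 72.0/10.6 = 6.7925; K_W = (4C−1)/(4C−4)+0.615/C = 1.2200; K_s = 1+0.5/C = 1.0736
F_a = (F_max−F_min)/2 = 367.5 N; F_m = (F_max+F_min)/2 = 1312.5 N
τ_a = K_W·8F_aD/(πd³) = 1.2200 × 56.573 = 69.021 MPa
τ_m = K_s·8F_mD/(πd³) = 1.0736 × 202.05 = 216.92 MPa
Goodman: 1/n_f = τ_a/S_se + τ_m/S_su = 69.021/341 + 216.92/814 = 0.20241 + 0.26649 = 0.46889
n_f = 1/0.46889 = 2.133

2.13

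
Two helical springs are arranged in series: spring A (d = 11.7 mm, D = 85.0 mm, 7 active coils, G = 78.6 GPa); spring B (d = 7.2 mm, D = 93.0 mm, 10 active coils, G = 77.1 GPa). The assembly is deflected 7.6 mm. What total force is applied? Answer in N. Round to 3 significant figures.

k_A = Gd⁴/(8D³N_a) = (78.6×10³)(11.7⁴)/(8·85.0³·7) = 42.827 N/mm
k_B = Gd⁴/(8D³N_a) = (77.1×10³)(7.2⁴)/(8·93.0³·10) = 3.2199 N/mm
Series: 1/k_eq = 1/42.827 + 1/3.2199 = 0.33392; k_eq = 2.9948 N/mm
F = k_eq·δ = 2.9948·7.6 = 22.76 N

22.8 N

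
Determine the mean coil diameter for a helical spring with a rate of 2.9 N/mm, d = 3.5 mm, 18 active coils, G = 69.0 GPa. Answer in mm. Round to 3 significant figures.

D = (Gd⁴/(8N_a·k))^(1/3) = (69.0×10³·3.5⁴/(8·18·2.9))^(1/3)
  = (24794.8)^(1/3) = 29.1600 mm

29.2 mm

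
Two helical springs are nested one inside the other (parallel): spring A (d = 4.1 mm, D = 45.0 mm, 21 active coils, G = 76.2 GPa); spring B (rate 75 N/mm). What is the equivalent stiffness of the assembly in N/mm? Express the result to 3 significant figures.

76.4 N/mm

k_A = Gd⁴/(8D³N_a) = (76.2×10³)(4.1⁴)/(8·45.0³·21) = 1.4065 N/mm
Parallel: k_eq = 1.4065 + 75 = 76.407 N/mm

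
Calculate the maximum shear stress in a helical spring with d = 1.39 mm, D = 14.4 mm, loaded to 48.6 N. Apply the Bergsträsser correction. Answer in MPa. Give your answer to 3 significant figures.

750 MPa

Spring index C = D/d = 14.4/1.39 = 10.3597
K_B = (4C+2)/(4C−3) = 43.439/38.439 = 1.1301
τ₀ = 8FD/(πd³) = 8·48.6·14.4/(π·1.39³) = 5598.72/8.4371 = 663.58 MPa
τ_max = K·τ₀ = 1.1301 × 663.58 = 749.9 MPa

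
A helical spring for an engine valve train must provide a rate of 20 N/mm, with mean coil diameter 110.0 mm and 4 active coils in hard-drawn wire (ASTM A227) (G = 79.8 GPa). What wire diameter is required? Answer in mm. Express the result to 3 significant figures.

d = (8D³N_a·k / G)^(1/4) = (8·110.0³·4·20 / (79.8×10³))^0.25
  = (10675)^0.25 = 10.1646 mm

10.2 mm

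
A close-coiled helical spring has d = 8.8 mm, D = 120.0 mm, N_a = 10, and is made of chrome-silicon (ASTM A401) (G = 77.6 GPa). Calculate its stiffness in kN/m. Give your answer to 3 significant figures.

3.37 kN/m

k = Gd⁴/(8D³N_a) = (77.6×10³ × 8.8⁴) / (8 × 120.0³ × 10)
  = 4.65364e+08 / 1.3824e+08 = 3.3663 N/mm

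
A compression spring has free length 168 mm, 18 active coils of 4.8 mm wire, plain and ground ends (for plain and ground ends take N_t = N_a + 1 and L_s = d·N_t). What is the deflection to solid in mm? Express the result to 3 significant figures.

N_t = 19; L_s = 4.8·19 = 91.2 mm
δ_solid = L₀ − L_s = 168 − 91.2 = 76.8 mm

76.8 mm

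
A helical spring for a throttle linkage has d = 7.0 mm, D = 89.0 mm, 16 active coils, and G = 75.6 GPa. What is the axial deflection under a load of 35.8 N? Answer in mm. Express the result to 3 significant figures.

k = Gd⁴/(8D³N_a) = (75.6×10³)(7.0⁴)/(8·89.0³·16) = 2.0116 N/mm
δ = F/k = 35.8 / 2.0116 = 17.797 mm

17.8 mm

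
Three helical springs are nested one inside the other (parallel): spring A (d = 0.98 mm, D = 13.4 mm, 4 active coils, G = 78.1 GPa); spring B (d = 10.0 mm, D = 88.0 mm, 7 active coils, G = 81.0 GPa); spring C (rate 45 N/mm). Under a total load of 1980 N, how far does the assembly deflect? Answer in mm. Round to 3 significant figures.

29.5 mm

k_A = Gd⁴/(8D³N_a) = (78.1×10³)(0.98⁴)/(8·13.4³·4) = 0.9356 N/mm
k_B = Gd⁴/(8D³N_a) = (81.0×10³)(10.0⁴)/(8·88.0³·7) = 21.225 N/mm
Parallel: k_eq = 0.9356 + 21.225 + 45 = 67.161 N/mm
δ = F/k_eq = 1980/67.161 = 29.482 mm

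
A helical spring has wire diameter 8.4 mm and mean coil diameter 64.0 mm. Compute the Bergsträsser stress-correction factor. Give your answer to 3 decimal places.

C = D/d = 64.0/8.4 = 7.6190
K_B = (4C+2)/(4C−3) = 32.476/27.476 = 1.1820

1.182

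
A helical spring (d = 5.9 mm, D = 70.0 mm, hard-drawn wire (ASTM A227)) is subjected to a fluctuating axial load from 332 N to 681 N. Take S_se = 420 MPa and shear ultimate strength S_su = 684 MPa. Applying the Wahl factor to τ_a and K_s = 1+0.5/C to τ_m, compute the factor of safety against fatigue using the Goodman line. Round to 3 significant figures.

C = D/d = 70.0/5.9 = 11.8644; K_W = (4C−1)/(4C−4)+0.615/C = 1.1209; K_s = 1+0.5/C = 1.0421
F_a = (F_max−F_min)/2 = 174.5 N; F_m = (F_max+F_min)/2 = 506.5 N
τ_a = K_W·8F_aD/(πd³) = 1.1209 × 151.45 = 169.76 MPa
τ_m = K_s·8F_mD/(πd³) = 1.0421 × 439.6 = 458.13 MPa
Goodman: 1/n_f = τ_a/S_se + τ_m/S_su = 169.76/420 + 458.13/684 = 0.40419 + 0.66978 = 1.074
n_f = 1/1.074 = 0.9311

0.931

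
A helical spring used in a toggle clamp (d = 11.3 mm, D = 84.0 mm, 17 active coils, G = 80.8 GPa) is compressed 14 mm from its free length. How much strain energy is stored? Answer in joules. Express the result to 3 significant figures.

k = Gd⁴/(8D³N_a) = (80.8×10³)(11.3⁴)/(8·84.0³·17) = 16.344 N/mm
U = ½kδ² = 0.5 × 16.344 × 14² = 1601.7 N·mm = 1.6017 J

1.60 J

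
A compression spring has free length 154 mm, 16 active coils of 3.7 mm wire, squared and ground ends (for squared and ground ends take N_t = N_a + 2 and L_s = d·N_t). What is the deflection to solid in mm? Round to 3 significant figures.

87.4 mm

N_t = 18; L_s = 3.7·18 = 66.6 mm
δ_solid = L₀ − L_s = 154 − 66.6 = 87.4 mm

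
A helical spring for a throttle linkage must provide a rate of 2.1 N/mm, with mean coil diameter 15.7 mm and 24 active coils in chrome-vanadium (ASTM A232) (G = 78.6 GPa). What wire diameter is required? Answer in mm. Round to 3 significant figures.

d = (8D³N_a·k / G)^(1/4) = (8·15.7³·24·2.1 / (78.6×10³))^0.25
  = (19.852)^0.25 = 2.1108 mm

2.11 mm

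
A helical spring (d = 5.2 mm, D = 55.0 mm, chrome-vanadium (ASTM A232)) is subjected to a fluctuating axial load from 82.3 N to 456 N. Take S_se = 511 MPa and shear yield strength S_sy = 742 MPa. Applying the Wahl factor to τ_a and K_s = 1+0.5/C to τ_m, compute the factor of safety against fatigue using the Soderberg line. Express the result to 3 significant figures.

1.26

C = D/d = 55.0/5.2 = 10.5769; K_W = (4C−1)/(4C−4)+0.615/C = 1.1365; K_s = 1+0.5/C = 1.0473
F_a = (F_max−F_min)/2 = 186.85 N; F_m = (F_max+F_min)/2 = 269.15 N
τ_a = K_W·8F_aD/(πd³) = 1.1365 × 186.12 = 211.51 MPa
τ_m = K_s·8F_mD/(πd³) = 1.0473 × 268.09 = 280.77 MPa
Soderberg: 1/n_f = τ_a/S_se + τ_m/S_sy = 211.51/511 + 280.77/742 = 0.41392 + 0.37839 = 0.79232
n_f = 1/0.79232 = 1.262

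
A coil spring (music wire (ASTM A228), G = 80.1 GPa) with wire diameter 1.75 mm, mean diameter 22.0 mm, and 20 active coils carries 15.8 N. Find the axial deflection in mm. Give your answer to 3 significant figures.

k = Gd⁴/(8D³N_a) = (80.1×10³)(1.75⁴)/(8·22.0³·20) = 0.44096 N/mm
δ = F/k = 15.8 / 0.44096 = 35.831 mm

35.8 mm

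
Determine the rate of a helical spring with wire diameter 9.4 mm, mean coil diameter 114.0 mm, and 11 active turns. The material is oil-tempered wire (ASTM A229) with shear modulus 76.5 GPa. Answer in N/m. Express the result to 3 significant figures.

k = Gd⁴/(8D³N_a) = (76.5×10³ × 9.4⁴) / (8 × 114.0³ × 11)
  = 5.97273e+08 / 1.30376e+08 = 4.5812 N/mm = 4581.2 N/m

4580 N/m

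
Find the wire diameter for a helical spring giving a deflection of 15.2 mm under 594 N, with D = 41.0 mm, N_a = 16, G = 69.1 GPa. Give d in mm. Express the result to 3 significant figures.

8.40 mm

Required rate k = F/δ = 594/15.2 = 39.079 N/mm
d = (8D³N_a·k / G)^(1/4) = (8·41.0³·16·39.079 / (69.1×10³))^0.25
  = (4989.1)^0.25 = 8.4044 mm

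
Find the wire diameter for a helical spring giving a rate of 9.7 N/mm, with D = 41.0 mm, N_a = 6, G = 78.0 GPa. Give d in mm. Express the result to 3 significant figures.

d = (8D³N_a·k / G)^(1/4) = (8·41.0³·6·9.7 / (78.0×10³))^0.25
  = (411.41)^0.25 = 4.5037 mm

4.50 mm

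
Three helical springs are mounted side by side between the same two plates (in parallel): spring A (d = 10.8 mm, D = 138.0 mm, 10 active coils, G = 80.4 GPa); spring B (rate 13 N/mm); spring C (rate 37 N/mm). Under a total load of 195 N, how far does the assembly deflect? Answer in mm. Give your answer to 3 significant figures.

3.53 mm

k_A = Gd⁴/(8D³N_a) = (80.4×10³)(10.8⁴)/(8·138.0³·10) = 5.2026 N/mm
Parallel: k_eq = 5.2026 + 13 + 37 = 55.203 N/mm
δ = F/k_eq = 195/55.203 = 3.5324 mm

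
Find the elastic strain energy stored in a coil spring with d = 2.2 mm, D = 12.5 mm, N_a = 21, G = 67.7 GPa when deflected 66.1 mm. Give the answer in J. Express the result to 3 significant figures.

10.6 J

k = Gd⁴/(8D³N_a) = (67.7×10³)(2.2⁴)/(8·12.5³·21) = 4.8333 N/mm
U = ½kδ² = 0.5 × 4.8333 × 66.1² = 10559 N·mm = 10.559 J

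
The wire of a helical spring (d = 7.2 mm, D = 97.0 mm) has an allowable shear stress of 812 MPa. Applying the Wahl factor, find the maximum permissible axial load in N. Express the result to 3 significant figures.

C = D/d = 97.0/7.2 = 13.4722
K_W = (4C−1)/(4C−4) + 0.615/C = 52.889/49.889 + 0.0456 = 1.1058
τ_max = K·8FD/(πd³) → F_max = τ_allow·πd³/(8DK)
F_max = 812·π·7.2³/(8·97.0·1.1058) = 9.5215e+05/858.09 = 1109.6 N

1110 N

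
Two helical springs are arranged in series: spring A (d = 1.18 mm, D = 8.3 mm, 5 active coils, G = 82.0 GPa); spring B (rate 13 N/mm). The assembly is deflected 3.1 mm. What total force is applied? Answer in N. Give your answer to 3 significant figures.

k_A = Gd⁴/(8D³N_a) = (82.0×10³)(1.18⁴)/(8·8.3³·5) = 6.951 N/mm
Series: 1/k_eq = 1/6.951 + 1/13 = 0.22079; k_eq = 4.5292 N/mm
F = k_eq·δ = 4.5292·3.1 = 14.041 N

14.0 N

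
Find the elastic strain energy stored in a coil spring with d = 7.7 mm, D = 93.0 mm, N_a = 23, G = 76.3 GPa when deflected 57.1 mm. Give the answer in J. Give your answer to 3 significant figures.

k = Gd⁴/(8D³N_a) = (76.3×10³)(7.7⁴)/(8·93.0³·23) = 1.8123 N/mm
U = ½kδ² = 0.5 × 1.8123 × 57.1² = 2954.4 N·mm = 2.9544 J

2.95 J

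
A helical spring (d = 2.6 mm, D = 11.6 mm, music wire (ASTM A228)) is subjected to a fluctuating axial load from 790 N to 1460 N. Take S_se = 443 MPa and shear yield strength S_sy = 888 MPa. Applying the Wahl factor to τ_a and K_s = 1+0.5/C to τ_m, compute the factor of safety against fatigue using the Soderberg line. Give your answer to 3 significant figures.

0.245

C = D/d = 11.6/2.6 = 4.4615; K_W = (4C−1)/(4C−4)+0.615/C = 1.3545; K_s = 1+0.5/C = 1.1121
F_a = (F_max−F_min)/2 = 335 N; F_m = (F_max+F_min)/2 = 1125 N
τ_a = K_W·8F_aD/(πd³) = 1.3545 × 563.02 = 762.62 MPa
τ_m = K_s·8F_mD/(πd³) = 1.1121 × 1890.7 = 2102.6 MPa
Soderberg: 1/n_f = τ_a/S_se + τ_m/S_sy = 762.62/443 + 2102.6/888 = 1.72148 + 2.36782 = 4.0893
n_f = 1/4.0893 = 0.2445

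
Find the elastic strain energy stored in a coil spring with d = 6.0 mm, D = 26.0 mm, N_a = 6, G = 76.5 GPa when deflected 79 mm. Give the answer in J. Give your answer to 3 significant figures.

367 J

k = Gd⁴/(8D³N_a) = (76.5×10³)(6.0⁴)/(8·26.0³·6) = 117.52 N/mm
U = ½kδ² = 0.5 × 117.52 × 79² = 3.6672e+05 N·mm = 366.72 J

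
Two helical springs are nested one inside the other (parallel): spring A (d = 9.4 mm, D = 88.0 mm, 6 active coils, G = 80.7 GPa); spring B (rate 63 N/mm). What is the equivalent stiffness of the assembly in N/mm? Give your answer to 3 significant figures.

82.3 N/mm

k_A = Gd⁴/(8D³N_a) = (80.7×10³)(9.4⁴)/(8·88.0³·6) = 19.262 N/mm
Parallel: k_eq = 19.262 + 63 = 82.262 N/mm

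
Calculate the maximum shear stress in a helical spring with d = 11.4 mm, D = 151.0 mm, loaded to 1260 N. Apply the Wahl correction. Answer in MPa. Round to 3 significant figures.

Spring index C = D/d = 151.0/11.4 = 13.2456
K_W = (4C−1)/(4C−4) + 0.615/C = 51.982/48.982 + 0.0464 = 1.1077
τ₀ = 8FD/(πd³) = 8·1260·151.0/(π·11.4³) = 1.52208e+06/4654.4 = 327.02 MPa
τ_max = K·τ₀ = 1.1077 × 327.02 = 362.23 MPa

362 MPa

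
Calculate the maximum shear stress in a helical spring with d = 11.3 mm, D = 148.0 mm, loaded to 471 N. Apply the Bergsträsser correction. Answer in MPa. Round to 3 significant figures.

Spring index C = D/d = 148.0/11.3 = 13.0973
K_B = (4C+2)/(4C−3) = 54.389/49.389 = 1.1012
τ₀ = 8FD/(πd³) = 8·471·148.0/(π·11.3³) = 557664/4533 = 123.02 MPa
τ_max = K·τ₀ = 1.1012 × 123.02 = 135.48 MPa

135 MPa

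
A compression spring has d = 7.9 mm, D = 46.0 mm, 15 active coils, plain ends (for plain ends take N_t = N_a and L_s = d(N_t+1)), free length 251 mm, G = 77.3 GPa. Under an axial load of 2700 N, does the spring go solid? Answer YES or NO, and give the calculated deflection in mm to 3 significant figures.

NO, δ = 105 mm

k = Gd⁴/(8D³N_a) = (77.3×10³)(7.9⁴)/(8·46.0³·15) = 25.777 N/mm
N_t = 15; L_s = 7.9·16 = 126.4 mm; δ_solid = L₀ − L_s = 251 − 126.4 = 124.6 mm
δ = F/k = 2700/25.777 = 104.74 mm
δ < δ_solid → spring does not go solid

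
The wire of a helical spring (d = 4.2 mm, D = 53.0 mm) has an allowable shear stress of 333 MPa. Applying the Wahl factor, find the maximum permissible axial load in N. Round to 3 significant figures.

C = D/d = 53.0/4.2 = 12.6190
K_W = (4C−1)/(4C−4) + 0.615/C = 49.476/46.476 + 0.0487 = 1.1133
τ_max = K·8FD/(πd³) → F_max = τ_allow·πd³/(8DK)
F_max = 333·π·4.2³/(8·53.0·1.1133) = 77507/472.03 = 164.2 N

164 N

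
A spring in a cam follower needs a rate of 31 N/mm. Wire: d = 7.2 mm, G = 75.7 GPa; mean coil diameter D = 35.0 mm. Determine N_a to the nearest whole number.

N_a = Gd⁴/(8D³k) = (75.7×10³ × 7.2⁴)/(8 × 35.0³ × 31)
    = 2.03435e+08 / 1.0633e+07 = 19.13 → 19 coils

19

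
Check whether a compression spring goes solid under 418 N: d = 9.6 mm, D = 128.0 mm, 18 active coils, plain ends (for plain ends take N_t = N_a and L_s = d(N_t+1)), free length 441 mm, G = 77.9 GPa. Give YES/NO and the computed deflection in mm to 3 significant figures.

k = Gd⁴/(8D³N_a) = (77.9×10³)(9.6⁴)/(8·128.0³·18) = 2.1909 N/mm
N_t = 18; L_s = 9.6·19 = 182.4 mm; δ_solid = L₀ − L_s = 441 − 182.4 = 258.6 mm
δ = F/k = 418/2.1909 = 190.79 mm
δ < δ_solid → spring does not go solid

NO, δ = 191 mm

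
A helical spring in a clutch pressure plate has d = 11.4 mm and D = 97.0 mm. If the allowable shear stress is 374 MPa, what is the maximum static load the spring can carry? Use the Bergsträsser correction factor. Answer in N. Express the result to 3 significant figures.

C = D/d = 97.0/11.4 = 8.5088
K_B = (4C+2)/(4C−3) = 36.035/31.035 = 1.1611
τ_max = K·8FD/(πd³) → F_max = τ_allow·πd³/(8DK)
F_max = 374·π·11.4³/(8·97.0·1.1611) = 1.7407e+06/901.02 = 1932 N

1930 N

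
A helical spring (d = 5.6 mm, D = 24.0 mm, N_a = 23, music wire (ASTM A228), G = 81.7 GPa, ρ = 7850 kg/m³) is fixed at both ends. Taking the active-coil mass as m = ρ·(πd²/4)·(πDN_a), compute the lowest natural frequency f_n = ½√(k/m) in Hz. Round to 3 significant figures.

k = Gd⁴/(8D³N_a) = (81.7×10³)(5.6⁴)/(8·24.0³·23) = 31.588 N/mm = 31588 N/m
Wire length L = πDN_a = π·24.0·23 = 1734.2 mm
m = ρ·(πd²/4)·L = 7850 × 24.63×10⁻⁶ m² × 1.7342 m = 0.33529 kg
f_n = ½√(k/m) = 0.5·√(31588/0.33529) = 0.5·√(94210) = 153.47 Hz

153 Hz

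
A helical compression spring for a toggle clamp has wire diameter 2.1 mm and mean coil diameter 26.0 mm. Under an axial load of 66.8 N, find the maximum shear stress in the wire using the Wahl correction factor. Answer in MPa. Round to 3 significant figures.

Spring index C = D/d = 26.0/2.1 = 12.3810
K_W = (4C−1)/(4C−4) + 0.615/C = 48.524/45.524 + 0.0497 = 1.1156
τ₀ = 8FD/(πd³) = 8·66.8·26.0/(π·2.1³) = 13894.4/29.094 = 477.56 MPa
τ_max = K·τ₀ = 1.1156 × 477.56 = 532.76 MPa

533 MPa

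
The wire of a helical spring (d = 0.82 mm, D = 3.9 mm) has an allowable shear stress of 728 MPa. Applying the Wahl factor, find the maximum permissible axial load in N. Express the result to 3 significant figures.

C = D/d = 3.9/0.82 = 4.7561
K_W = (4C−1)/(4C−4) + 0.615/C = 18.024/15.024 + 0.1293 = 1.3290
τ_max = K·8FD/(πd³) → F_max = τ_allow·πd³/(8DK)
F_max = 728·π·0.82³/(8·3.9·1.3290) = 1261/41.464 = 30.412 N

30.4 N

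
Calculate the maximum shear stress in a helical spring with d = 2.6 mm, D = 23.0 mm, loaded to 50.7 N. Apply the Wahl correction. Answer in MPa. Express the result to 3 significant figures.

197 MPa

Spring index C = D/d = 23.0/2.6 = 8.8462
K_W = (4C−1)/(4C−4) + 0.615/C = 34.385/31.385 + 0.0695 = 1.1651
τ₀ = 8FD/(πd³) = 8·50.7·23.0/(π·2.6³) = 9328.8/55.217 = 168.95 MPa
τ_max = K·τ₀ = 1.1651 × 168.95 = 196.84 MPa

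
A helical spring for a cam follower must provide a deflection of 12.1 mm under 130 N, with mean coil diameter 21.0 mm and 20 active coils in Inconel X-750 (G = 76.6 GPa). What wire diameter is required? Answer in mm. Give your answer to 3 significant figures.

3.80 mm

Required rate k = F/δ = 130/12.1 = 10.744 N/mm
d = (8D³N_a·k / G)^(1/4) = (8·21.0³·20·10.744 / (76.6×10³))^0.25
  = (207.83)^0.25 = 3.7969 mm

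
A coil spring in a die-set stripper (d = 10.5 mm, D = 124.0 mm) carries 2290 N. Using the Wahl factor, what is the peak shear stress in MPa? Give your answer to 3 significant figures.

Spring index C = D/d = 124.0/10.5 = 11.8095
K_W = (4C−1)/(4C−4) + 0.615/C = 46.238/43.238 + 0.0521 = 1.1215
τ₀ = 8FD/(πd³) = 8·2290·124.0/(π·10.5³) = 2.27168e+06/3636.8 = 624.64 MPa
τ_max = K·τ₀ = 1.1215 × 624.64 = 700.51 MPa

701 MPa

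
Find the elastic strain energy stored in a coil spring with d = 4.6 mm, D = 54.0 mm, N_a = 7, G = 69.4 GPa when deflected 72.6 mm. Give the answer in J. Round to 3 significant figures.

k = Gd⁴/(8D³N_a) = (69.4×10³)(4.6⁴)/(8·54.0³·7) = 3.5239 N/mm
U = ½kδ² = 0.5 × 3.5239 × 72.6² = 9286.8 N·mm = 9.2868 J

9.29 J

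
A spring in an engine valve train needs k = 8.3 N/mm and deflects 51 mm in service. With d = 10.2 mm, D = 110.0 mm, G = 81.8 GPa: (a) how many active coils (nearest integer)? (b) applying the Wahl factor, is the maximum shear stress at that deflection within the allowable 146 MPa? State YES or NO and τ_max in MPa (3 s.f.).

N_a = Gd⁴/(8D³k) = (81.8×10³)(10.2⁴)/(8·110.0³·8.3) = 10.02 → N_a = 10
Actual rate k = Gd⁴/(8D³·10) = 8.3155 N/mm
Working load F = kδ = 8.3155·51 = 424.09 N
C = 110.0/10.2 = 10.7843; K_W = (4C−1)/(4C−4)+0.615/C = 1.1337
τ_max = K_W·8FD/(πd³) = 1.1337·111.94 = 126.91 MPa
τ_max ≤ 146 MPa → acceptable

(a) 10 coils; (b) YES, τ_max = 127 MPa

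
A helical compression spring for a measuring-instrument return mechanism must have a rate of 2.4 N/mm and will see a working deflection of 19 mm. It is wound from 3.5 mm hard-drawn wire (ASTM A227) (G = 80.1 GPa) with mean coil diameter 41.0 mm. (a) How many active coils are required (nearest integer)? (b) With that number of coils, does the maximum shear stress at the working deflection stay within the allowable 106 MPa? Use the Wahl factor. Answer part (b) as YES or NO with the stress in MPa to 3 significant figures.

N_a = Gd⁴/(8D³k) = (80.1×10³)(3.5⁴)/(8·41.0³·2.4) = 9.083 → N_a = 9
Actual rate k = Gd⁴/(8D³·9) = 2.4223 N/mm
Working load F = kδ = 2.4223·19 = 46.023 N
C = 41.0/3.5 = 11.7143; K_W = (4C−1)/(4C−4)+0.615/C = 1.1225
τ_max = K_W·8FD/(πd³) = 1.1225·112.07 = 125.8 MPa
τ_max > 106 MPa → exceeds allowable

(a) 9 coils; (b) NO, τ_max = 126 MPa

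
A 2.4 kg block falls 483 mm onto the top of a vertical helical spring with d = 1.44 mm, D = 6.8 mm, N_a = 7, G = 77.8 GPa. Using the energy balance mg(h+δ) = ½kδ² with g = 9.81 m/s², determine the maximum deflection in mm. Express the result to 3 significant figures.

35.9 mm

k = Gd⁴/(8D³N_a) = (77.8×10³)(1.44⁴)/(8·6.8³·7) = 18.998 N/mm
W = mg = 2.4 × 9.81 = 23.544 N
½kδ² − Wδ − Wh = 0 → δ = (W + √(W² + 2kWh))/k
δ = (23.544 + √(554.32 + 432088))/18.998 = (23.544 + 657.76)/18.998 = 35.861 mm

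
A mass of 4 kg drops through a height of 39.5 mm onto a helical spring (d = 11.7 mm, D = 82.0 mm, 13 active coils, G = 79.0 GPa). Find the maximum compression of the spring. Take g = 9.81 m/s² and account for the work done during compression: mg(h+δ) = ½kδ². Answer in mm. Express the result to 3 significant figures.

k = Gd⁴/(8D³N_a) = (79.0×10³)(11.7⁴)/(8·82.0³·13) = 25.816 N/mm
W = mg = 4 × 9.81 = 39.24 N
½kδ² − Wδ − Wh = 0 → δ = (W + √(W² + 2kWh))/k
δ = (39.24 + √(1539.8 + 80029.8))/25.816 = (39.24 + 285.6)/25.816 = 12.583 mm

12.6 mm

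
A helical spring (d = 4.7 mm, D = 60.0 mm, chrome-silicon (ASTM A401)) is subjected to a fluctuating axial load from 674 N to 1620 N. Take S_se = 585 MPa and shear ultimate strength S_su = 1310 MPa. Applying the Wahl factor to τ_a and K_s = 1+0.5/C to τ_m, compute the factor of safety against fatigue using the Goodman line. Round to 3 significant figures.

C = D/d = 60.0/4.7 = 12.7660; K_W = (4C−1)/(4C−4)+0.615/C = 1.1119; K_s = 1+0.5/C = 1.0392
F_a = (F_max−F_min)/2 = 473 N; F_m = (F_max+F_min)/2 = 1147 N
τ_a = K_W·8F_aD/(πd³) = 1.1119 × 696.08 = 773.98 MPa
τ_m = K_s·8F_mD/(πd³) = 1.0392 × 1688 = 1754.1 MPa
Goodman: 1/n_f = τ_a/S_se + τ_m/S_su = 773.98/585 + 1754.1/1310 = 1.32305 + 1.33898 = 2.662
n_f = 1/2.662 = 0.3757

0.376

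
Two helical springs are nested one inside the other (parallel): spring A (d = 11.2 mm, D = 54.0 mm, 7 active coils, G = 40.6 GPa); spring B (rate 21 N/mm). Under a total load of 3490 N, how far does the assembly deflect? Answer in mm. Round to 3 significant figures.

k_A = Gd⁴/(8D³N_a) = (40.6×10³)(11.2⁴)/(8·54.0³·7) = 72.448 N/mm
Parallel: k_eq = 72.448 + 21 = 93.448 N/mm
δ = F/k_eq = 3490/93.448 = 37.347 mm

37.3 mm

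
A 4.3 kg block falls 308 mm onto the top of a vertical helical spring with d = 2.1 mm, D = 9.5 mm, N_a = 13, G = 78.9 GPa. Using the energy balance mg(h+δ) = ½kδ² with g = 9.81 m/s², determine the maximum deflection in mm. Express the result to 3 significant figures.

k = Gd⁴/(8D³N_a) = (78.9×10³)(2.1⁴)/(8·9.5³·13) = 17.209 N/mm
W = mg = 4.3 × 9.81 = 42.183 N
½kδ² − Wδ − Wh = 0 → δ = (W + √(W² + 2kWh))/k
δ = (42.183 + √(1779.4 + 447165))/17.209 = (42.183 + 670.03)/17.209 = 41.387 mm

41.4 mm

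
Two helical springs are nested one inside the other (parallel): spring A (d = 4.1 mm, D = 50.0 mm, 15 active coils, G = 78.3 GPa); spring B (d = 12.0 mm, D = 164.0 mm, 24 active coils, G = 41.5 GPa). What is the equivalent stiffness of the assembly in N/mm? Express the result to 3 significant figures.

2.49 N/mm

k_A = Gd⁴/(8D³N_a) = (78.3×10³)(4.1⁴)/(8·50.0³·15) = 1.475 N/mm
k_B = Gd⁴/(8D³N_a) = (41.5×10³)(12.0⁴)/(8·164.0³·24) = 1.0161 N/mm
Parallel: k_eq = 1.475 + 1.0161 = 2.4912 N/mm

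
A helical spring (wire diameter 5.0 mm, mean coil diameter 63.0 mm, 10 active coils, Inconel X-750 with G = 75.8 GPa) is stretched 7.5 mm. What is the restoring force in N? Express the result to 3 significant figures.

17.8 N

k = Gd⁴/(8D³N_a) = (75.8×10³)(5.0⁴)/(8·63.0³·10) = 2.3683 N/mm
F = k·δ = 2.3683 × 7.5 = 17.762 N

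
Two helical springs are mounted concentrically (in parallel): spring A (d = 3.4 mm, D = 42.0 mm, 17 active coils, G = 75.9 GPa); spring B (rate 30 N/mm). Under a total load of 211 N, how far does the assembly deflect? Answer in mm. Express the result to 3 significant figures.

k_A = Gd⁴/(8D³N_a) = (75.9×10³)(3.4⁴)/(8·42.0³·17) = 1.0066 N/mm
Parallel: k_eq = 1.0066 + 30 = 31.007 N/mm
δ = F/k_eq = 211/31.007 = 6.805 mm

6.80 mm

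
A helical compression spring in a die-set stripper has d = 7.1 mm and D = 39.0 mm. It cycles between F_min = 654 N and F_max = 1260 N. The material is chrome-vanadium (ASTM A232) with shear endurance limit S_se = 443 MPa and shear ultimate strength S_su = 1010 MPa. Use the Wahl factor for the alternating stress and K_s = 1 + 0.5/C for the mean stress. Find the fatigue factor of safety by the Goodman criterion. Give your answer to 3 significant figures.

1.89

C = D/d = 39.0/7.1 = 5.4930; K_W = (4C−1)/(4C−4)+0.615/C = 1.2789; K_s = 1+0.5/C = 1.0910
F_a = (F_max−F_min)/2 = 303 N; F_m = (F_max+F_min)/2 = 957 N
τ_a = K_W·8F_aD/(πd³) = 1.2789 × 84.076 = 107.52 MPa
τ_m = K_s·8F_mD/(πd³) = 1.0910 × 265.55 = 289.72 MPa
Goodman: 1/n_f = τ_a/S_se + τ_m/S_su = 107.52/443 + 289.72/1010 = 0.24272 + 0.28685 = 0.52957
n_f = 1/0.52957 = 1.888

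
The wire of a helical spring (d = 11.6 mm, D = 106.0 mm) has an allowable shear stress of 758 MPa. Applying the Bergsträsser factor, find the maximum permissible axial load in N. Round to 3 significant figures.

3810 N

C = D/d = 106.0/11.6 = 9.1379
K_B = (4C+2)/(4C−3) = 38.552/33.552 = 1.1490
τ_max = K·8FD/(πd³) → F_max = τ_allow·πd³/(8DK)
F_max = 758·π·11.6³/(8·106.0·1.1490) = 3.717e+06/974.37 = 3814.8 N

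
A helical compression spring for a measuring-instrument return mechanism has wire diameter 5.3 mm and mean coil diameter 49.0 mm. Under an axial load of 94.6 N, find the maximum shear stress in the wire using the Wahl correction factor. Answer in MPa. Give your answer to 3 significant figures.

91.8 MPa

Spring index C = D/d = 49.0/5.3 = 9.2453
K_W = (4C−1)/(4C−4) + 0.615/C = 35.981/32.981 + 0.0665 = 1.1575
τ₀ = 8FD/(πd³) = 8·94.6·49.0/(π·5.3³) = 37083.2/467.71 = 79.287 MPa
τ_max = K·τ₀ = 1.1575 × 79.287 = 91.773 MPa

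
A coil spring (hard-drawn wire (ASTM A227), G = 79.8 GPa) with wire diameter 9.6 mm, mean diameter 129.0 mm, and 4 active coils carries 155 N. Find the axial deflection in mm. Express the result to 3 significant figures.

15.7 mm

k = Gd⁴/(8D³N_a) = (79.8×10³)(9.6⁴)/(8·129.0³·4) = 9.8666 N/mm
δ = F/k = 155 / 9.8666 = 15.71 mm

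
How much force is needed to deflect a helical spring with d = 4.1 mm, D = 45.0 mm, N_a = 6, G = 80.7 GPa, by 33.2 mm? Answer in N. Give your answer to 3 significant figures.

k = Gd⁴/(8D³N_a) = (80.7×10³)(4.1⁴)/(8·45.0³·6) = 5.2135 N/mm
F = k·δ = 5.2135 × 33.2 = 173.09 N

173 N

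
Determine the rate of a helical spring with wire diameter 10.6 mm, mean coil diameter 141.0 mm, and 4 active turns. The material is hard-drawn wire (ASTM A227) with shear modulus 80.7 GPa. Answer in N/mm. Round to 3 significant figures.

11.4 N/mm

k = Gd⁴/(8D³N_a) = (80.7×10³ × 10.6⁴) / (8 × 141.0³ × 4)
  = 1.01882e+09 / 8.97031e+07 = 11.358 N/mm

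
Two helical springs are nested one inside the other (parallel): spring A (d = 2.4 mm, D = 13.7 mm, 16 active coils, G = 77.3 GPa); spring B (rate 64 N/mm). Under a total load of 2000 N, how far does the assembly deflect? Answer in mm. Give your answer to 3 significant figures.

k_A = Gd⁴/(8D³N_a) = (77.3×10³)(2.4⁴)/(8·13.7³·16) = 7.7921 N/mm
Parallel: k_eq = 7.7921 + 64 = 71.792 N/mm
δ = F/k_eq = 2000/71.792 = 27.858 mm

27.9 mm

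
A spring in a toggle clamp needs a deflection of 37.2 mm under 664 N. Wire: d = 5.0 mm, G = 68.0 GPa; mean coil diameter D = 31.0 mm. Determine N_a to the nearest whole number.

10

Required rate k = F/δ = 664/37.2 = 17.849 N/mm
N_a = Gd⁴/(8D³k) = (68.0×10³ × 5.0⁴)/(8 × 31.0³ × 17.849)
    = 4.25e+07 / 4.25403e+06 = 9.991 → 10 coils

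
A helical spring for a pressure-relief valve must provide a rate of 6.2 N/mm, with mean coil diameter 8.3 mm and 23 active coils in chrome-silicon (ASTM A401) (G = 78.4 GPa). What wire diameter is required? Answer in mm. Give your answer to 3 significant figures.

d = (8D³N_a·k / G)^(1/4) = (8·8.3³·23·6.2 / (78.4×10³))^0.25
  = (8.3201)^0.25 = 1.6984 mm

1.70 mm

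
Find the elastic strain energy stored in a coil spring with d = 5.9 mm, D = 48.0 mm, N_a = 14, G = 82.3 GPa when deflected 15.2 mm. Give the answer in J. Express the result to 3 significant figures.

0.930 J

k = Gd⁴/(8D³N_a) = (82.3×10³)(5.9⁴)/(8·48.0³·14) = 8.0513 N/mm
U = ½kδ² = 0.5 × 8.0513 × 15.2² = 930.09 N·mm = 0.93009 J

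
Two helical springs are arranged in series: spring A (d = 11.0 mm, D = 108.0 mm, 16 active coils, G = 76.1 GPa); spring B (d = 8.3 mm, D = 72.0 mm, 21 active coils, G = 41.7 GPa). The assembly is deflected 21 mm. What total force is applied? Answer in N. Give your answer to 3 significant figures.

45.5 N

k_A = Gd⁴/(8D³N_a) = (76.1×10³)(11.0⁴)/(8·108.0³·16) = 6.9099 N/mm
k_B = Gd⁴/(8D³N_a) = (41.7×10³)(8.3⁴)/(8·72.0³·21) = 3.156 N/mm
Series: 1/k_eq = 1/6.9099 + 1/3.156 = 0.46157; k_eq = 2.1665 N/mm
F = k_eq·δ = 2.1665·21 = 45.497 N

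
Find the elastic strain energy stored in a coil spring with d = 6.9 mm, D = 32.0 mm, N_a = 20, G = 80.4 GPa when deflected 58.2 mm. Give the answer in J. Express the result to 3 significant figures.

k = Gd⁴/(8D³N_a) = (80.4×10³)(6.9⁴)/(8·32.0³·20) = 34.76 N/mm
U = ½kδ² = 0.5 × 34.76 × 58.2² = 58871 N·mm = 58.871 J

58.9 J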